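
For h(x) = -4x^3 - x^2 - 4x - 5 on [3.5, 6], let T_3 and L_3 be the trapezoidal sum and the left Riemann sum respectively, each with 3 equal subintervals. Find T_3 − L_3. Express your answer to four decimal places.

-302.6042

T_3 ≈ -1280.428241.
L_3 ≈ -977.824074.
T_3 − L_3 ≈ -302.6042.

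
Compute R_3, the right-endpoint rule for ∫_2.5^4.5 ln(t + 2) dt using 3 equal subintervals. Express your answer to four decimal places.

Δt = (4.5 − 2.5)/3 = 2/3.
Right endpoints: 19/6, 23/6, 4.5.
f(19/6) ≈ 1.6422, f(23/6) ≈ 1.7636, f(4.5) ≈ 1.8718.
Sum = Δt · [f(19/6) + f(23/6) + f(4.5)].
Sum ≈ 3.5184.

3.5184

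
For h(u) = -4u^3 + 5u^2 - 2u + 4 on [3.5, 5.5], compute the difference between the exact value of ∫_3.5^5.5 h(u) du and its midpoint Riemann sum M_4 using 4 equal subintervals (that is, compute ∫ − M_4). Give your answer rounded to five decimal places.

Exact integral: ∫_3.5^5.5 h(u) du ≈ -569.1666667.
M_4 = -567.125.
Error ≈ -569.1666667 − (-567.125) ≈ -2.04167.

-2.04167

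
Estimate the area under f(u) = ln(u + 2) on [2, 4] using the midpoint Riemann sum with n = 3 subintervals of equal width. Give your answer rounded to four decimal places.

3.2069

Δu = (4 − 2)/3 = 2/3.
Midpoints: 7/3, 3, 11/3.
f(7/3) ≈ 1.4663, f(3) ≈ 1.6094, f(11/3) ≈ 1.7346.
Sum = Δu · [f(7/3) + f(3) + f(11/3)].
Sum ≈ 3.2069.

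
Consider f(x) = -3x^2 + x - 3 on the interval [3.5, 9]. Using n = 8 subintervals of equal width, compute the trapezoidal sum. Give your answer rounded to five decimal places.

Δx = (9 − 3.5)/8 = 0.6875.
f(3.5) = -36.25, f(4.1875) = -51.41796875, f(4.875) = -69.421875, f(5.5625) = -90.26171875, f(6.25) = -113.9375, f(6.9375) = -140.44921875, f(7.625) = -169.796875, f(8.3125) = -201.98046875, f(9) = -237.
T_8 = (Δx/2)·[f(x_0) + 2f(x_1) + ... + 2f(x_{7}) + f(x_8)].
Sum ≈ -669.54980.

-669.54980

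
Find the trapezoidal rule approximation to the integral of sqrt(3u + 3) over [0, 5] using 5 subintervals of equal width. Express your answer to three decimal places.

Δu = (5 − 0)/5 = 1.
f(0) ≈ 1.732, f(1) ≈ 2.449, f(2) ≈ 3.000, f(3) ≈ 3.464, f(4) ≈ 3.873, f(5) ≈ 4.243.
T_5 = (Δu/2)·[f(u_0) + 2f(u_1) + ... + 2f(u_{4}) + f(u_5)].
Sum ≈ 15.774.

15.774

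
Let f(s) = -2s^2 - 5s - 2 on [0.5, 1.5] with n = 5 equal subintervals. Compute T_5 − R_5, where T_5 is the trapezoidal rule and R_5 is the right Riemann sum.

0.9

T_5 = -9.18.
R_5 = -10.08.
T_5 − R_5 = 0.9.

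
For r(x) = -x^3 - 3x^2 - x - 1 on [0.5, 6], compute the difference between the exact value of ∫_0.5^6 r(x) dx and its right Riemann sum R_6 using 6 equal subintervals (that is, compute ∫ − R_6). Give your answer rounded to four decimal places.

Exact integral: ∫_0.5^6 r(x) dx = -563.234375.
R_6 ≈ -723.674913.
Error ≈ -563.234375 − (-723.674913) ≈ 160.4405.

160.4405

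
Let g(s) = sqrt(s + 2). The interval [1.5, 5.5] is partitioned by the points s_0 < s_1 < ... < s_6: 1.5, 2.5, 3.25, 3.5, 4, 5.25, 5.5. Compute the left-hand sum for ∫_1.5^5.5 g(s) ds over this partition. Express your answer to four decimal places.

8.9423

Subinterval widths: 1, 0.75, 0.25, 0.5, 1.25, 0.25.
Left endpoints: 1.5, 2.5, 3.25, 3.5, 4, 5.25.
g(1.5) ≈ 1.8708, g(2.5) ≈ 2.1213, g(3.25) ≈ 2.2913, g(3.5) ≈ 2.3452, g(4) ≈ 2.4495, g(5.25) ≈ 2.6926.
Sum = Σ Δs_i · g(s_i).
Sum ≈ 8.9423.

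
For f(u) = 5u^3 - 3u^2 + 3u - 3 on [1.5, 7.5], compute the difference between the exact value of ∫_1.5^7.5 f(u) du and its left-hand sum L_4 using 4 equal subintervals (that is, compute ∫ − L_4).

1316.25

Exact integral: ∫_1.5^7.5 f(u) du = 3593.25.
L_4 = 2277.
Error = 3593.25 − 2277 = 1316.25.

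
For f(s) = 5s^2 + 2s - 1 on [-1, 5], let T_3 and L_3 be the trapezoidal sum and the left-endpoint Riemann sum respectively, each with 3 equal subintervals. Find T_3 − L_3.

T_3 = 248.
L_3 = 116.
T_3 − L_3 = 132.

132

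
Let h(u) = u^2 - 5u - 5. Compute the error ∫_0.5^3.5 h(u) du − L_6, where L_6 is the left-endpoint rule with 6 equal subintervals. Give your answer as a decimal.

Exact integral: ∫_0.5^3.5 h(u) du = -30.75.
L_6 = -29.875.
Error = -30.75 − (-29.875) = -0.875.

-0.875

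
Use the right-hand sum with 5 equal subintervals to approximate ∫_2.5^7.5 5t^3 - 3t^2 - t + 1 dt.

Δt = (7.5 − 2.5)/5 = 1.
Right endpoints: 3.5, 4.5, 5.5, 6.5, 7.5.
f(3.5) = 175.125, f(4.5) = 391.375, f(5.5) = 736.625, f(6.5) = 1240.875, f(7.5) = 1934.125.
Sum = Δt · [f(3.5) + f(4.5) + f(5.5) + f(6.5) + f(7.5)].
Sum = 4478.125.

4478.125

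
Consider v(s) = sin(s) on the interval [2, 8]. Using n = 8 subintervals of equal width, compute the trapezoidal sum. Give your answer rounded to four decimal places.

Δs = (8 − 2)/8 = 0.75.
v(2) ≈ 0.9093, v(2.75) ≈ 0.3817, v(3.5) ≈ -0.3508, v(4.25) ≈ -0.8950, v(5) ≈ -0.9589, v(5.75) ≈ -0.5083, v(6.5) ≈ 0.2151, v(7.25) ≈ 0.8231, v(8) ≈ 0.9894.
T_8 = (Δs/2)·[v(s_0) + 2v(s_1) + ... + 2v(s_{7}) + v(s_8)].
Sum ≈ -0.2578.

-0.2578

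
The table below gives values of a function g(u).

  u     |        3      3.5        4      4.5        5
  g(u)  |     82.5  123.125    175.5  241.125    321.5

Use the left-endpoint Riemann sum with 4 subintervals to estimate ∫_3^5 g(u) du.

311.125

Δu = 0.5.
Sum = 0.5·[82.5 + 123.125 + 175.5 + 241.125] = 311.125.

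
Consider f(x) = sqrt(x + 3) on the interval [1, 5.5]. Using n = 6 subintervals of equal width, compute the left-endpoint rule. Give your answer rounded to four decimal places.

Δx = (5.5 − 1)/6 = 0.75.
Left endpoints: 1, 1.75, 2.5, 3.25, 4, 4.75.
f(1) ≈ 2.0000, f(1.75) ≈ 2.1794, f(2.5) ≈ 2.3452, f(3.25) ≈ 2.5000, f(4) ≈ 2.6458, f(4.75) ≈ 2.7839.
Sum = Δx · [f(1) + f(1.75) + f(2.5) + ...].
Sum ≈ 10.8407.

10.8407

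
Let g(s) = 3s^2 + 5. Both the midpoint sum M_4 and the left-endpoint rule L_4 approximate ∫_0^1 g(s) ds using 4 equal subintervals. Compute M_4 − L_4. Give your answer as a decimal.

0.328125

M_4 = 5.984375.
L_4 = 5.65625.
M_4 − L_4 = 0.328125.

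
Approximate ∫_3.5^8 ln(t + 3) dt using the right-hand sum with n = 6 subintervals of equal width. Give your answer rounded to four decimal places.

9.9045

Δt = (8 − 3.5)/6 = 0.75.
Right endpoints: 4.25, 5, 5.75, 6.5, 7.25, 8.
f(4.25) ≈ 1.9810, f(5) ≈ 2.0794, f(5.75) ≈ 2.1691, f(6.5) ≈ 2.2513, f(7.25) ≈ 2.3273, f(8) ≈ 2.3979.
Sum = Δt · [f(4.25) + f(5) + f(5.75) + ...].
Sum ≈ 9.9045.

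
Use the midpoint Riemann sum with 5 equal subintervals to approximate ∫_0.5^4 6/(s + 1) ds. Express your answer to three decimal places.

7.176

Δs = (4 − 0.5)/5 = 0.7.
Midpoints: 0.85, 1.55, 2.25, 2.95, 3.65.
f(0.85) = 120/37, f(1.55) = 40/17, f(2.25) = 24/13, f(2.95) = 120/79, f(3.65) = 40/31.
Sum = Δs · [f(0.85) + f(1.55) + f(2.25) + f(2.95) + f(3.65)].
Sum ≈ 7.176.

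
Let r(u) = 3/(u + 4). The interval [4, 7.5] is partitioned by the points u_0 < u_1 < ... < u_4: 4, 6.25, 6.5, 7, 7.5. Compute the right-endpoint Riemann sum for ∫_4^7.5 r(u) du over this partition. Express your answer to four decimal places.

Subinterval widths: 2.25, 0.25, 0.5, 0.5.
Right endpoints: 6.25, 6.5, 7, 7.5.
r(6.25) = 12/41, r(6.5) = 2/7, r(7) = 3/11, r(7.5) = 6/23.
Sum = Σ Δu_i · r(u_i).
Sum ≈ 0.9968.

0.9968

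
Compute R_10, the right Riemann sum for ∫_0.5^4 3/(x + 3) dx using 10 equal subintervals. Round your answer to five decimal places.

Δx = (4 − 0.5)/10 = 0.35.
Right endpoints: 0.85, 1.2, 1.55, 1.9, 2.25, 2.6, 2.95, 3.3, 3.65, 4.
f(0.85) = 60/77, f(1.2) = 5/7, f(1.55) = 60/91, f(1.9) = 30/49, f(2.25) = 4/7, f(2.6) = 15/28, f(2.95) = 60/119, f(3.3) = 10/21, f(3.65) = 60/133, f(4) = 3/7.
Sum = Δx · [f(0.85) + f(1.2) + f(1.55) + ...].
Sum ≈ 2.00631.

2.00631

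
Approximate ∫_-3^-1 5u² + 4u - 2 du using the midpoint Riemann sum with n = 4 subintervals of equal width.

Δu = (-1 − (-3))/4 = 0.5.
Midpoints: -2.75, -2.25, -1.75, -1.25.
f(-2.75) = 24.8125, f(-2.25) = 14.3125, f(-1.75) = 6.3125, f(-1.25) = 0.8125.
Sum = Δu · [f(-2.75) + f(-2.25) + f(-1.75) + f(-1.25)].
Sum = 23.125.

23.125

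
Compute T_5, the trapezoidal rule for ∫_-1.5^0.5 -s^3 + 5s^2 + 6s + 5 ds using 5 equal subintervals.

Δs = (0.5 − (-1.5))/5 = 0.4.
f(-1.5) = 10.625, f(-1.1) = 5.781, f(-0.7) = 3.593, f(-0.3) = 3.677, f(0.1) = 5.649, f(0.5) = 9.125.
T_5 = (Δs/2)·[f(s_0) + 2f(s_1) + ... + 2f(s_{4}) + f(s_5)].
Sum = 11.43.

11.43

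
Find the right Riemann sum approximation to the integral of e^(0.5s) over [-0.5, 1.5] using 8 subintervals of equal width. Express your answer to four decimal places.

2.8472

Δs = (1.5 − (-0.5))/8 = 0.25.
Right endpoints: -0.25, 0, 0.25, 0.5, 0.75, 1, 1.25, 1.5.
f(-0.25) ≈ 0.8825, f(0) ≈ 1.0000, f(0.25) ≈ 1.1331, f(0.5) ≈ 1.2840, f(0.75) ≈ 1.4550, f(1) ≈ 1.6487, f(1.25) ≈ 1.8682, f(1.5) ≈ 2.1170.
Sum = Δs · [f(-0.25) + f(0) + f(0.25) + ...].
Sum ≈ 2.8472.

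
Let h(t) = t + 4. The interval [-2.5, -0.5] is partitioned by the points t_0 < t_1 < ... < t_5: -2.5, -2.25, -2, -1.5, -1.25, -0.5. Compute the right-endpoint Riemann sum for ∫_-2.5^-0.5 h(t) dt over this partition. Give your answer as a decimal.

Subinterval widths: 0.25, 0.25, 0.5, 0.25, 0.75.
Right endpoints: -2.25, -2, -1.5, -1.25, -0.5.
h(-2.25) = 1.75, h(-2) = 2, h(-1.5) = 2.5, h(-1.25) = 2.75, h(-0.5) = 3.5.
Sum = Σ Δt_i · h(t_i).
Sum = 5.5.

5.5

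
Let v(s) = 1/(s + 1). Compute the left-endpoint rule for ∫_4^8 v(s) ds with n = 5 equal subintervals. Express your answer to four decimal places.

0.6248

Δs = (8 − 4)/5 = 0.8.
Left endpoints: 4, 4.8, 5.6, 6.4, 7.2.
v(4) = 0.2, v(4.8) = 5/29, v(5.6) = 5/33, v(6.4) = 5/37, v(7.2) = 5/41.
Sum = Δs · [v(4) + v(4.8) + v(5.6) + v(6.4) + v(7.2)].
Sum ≈ 0.6248.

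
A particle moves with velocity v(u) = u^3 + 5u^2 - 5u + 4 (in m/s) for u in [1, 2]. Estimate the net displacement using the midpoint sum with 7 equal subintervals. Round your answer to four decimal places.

Δu = (2 − 1)/7 = 1/7.
Midpoints: 15/14, 17/14, 19/14, 1.5, 23/14, 25/14, 27/14.
v(15/14) = 15401/2744, v(17/14) = 19459/2744, v(19/14) = 24485/2744, v(1.5) = 11.125, v(23/14) = 37633/2744, v(25/14) = 45851/2744, v(27/14) = 55229/2744.
Sum = Δu · [v(15/14) + v(17/14) + v(19/14) + ...].
Sum ≈ 11.9005.

11.9005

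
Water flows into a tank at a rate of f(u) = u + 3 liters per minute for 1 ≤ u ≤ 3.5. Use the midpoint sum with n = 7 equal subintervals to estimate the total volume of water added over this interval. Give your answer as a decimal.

Δu = (3.5 − 1)/7 = 5/14.
Midpoints: 33/28, 43/28, 53/28, 2.25, 73/28, 83/28, 93/28.
f(33/28) = 117/28, f(43/28) = 127/28, f(53/28) = 137/28, f(2.25) = 5.25, f(73/28) = 157/28, f(83/28) = 167/28, f(93/28) = 177/28.
Sum = Δu · [f(33/28) + f(43/28) + f(53/28) + ...].
Sum = 13.125.

13.125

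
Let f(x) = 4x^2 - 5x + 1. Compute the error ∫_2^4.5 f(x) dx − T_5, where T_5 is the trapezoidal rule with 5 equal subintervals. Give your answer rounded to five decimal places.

-0.41667

Exact integral: ∫_2^4.5 f(x) dx ≈ 72.7083333.
T_5 = 73.125.
Error ≈ 72.7083333 − 73.125 ≈ -0.41667.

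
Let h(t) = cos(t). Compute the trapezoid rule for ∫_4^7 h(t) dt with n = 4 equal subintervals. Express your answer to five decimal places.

Δt = (7 − 4)/4 = 0.75.
h(4) ≈ -0.65364, h(4.75) ≈ 0.03760, h(5.5) ≈ 0.70867, h(6.25) ≈ 0.99945, h(7) ≈ 0.75390.
T_4 = (Δt/2)·[h(t_0) + 2h(t_1) + 2h(t_2) + 2h(t_3) + h(t_4)].
Sum ≈ 1.34689.

1.34689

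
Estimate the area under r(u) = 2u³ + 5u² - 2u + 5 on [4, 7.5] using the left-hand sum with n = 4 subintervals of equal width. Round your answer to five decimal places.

Δu = (7.5 − 4)/4 = 0.875.
Left endpoints: 4, 4.875, 5.75, 6.625.
r(4) = 205, r(4.875) = 345.79296875, r(5.75) = 539.03125, r(6.625) = 792.75390625.
Sum = Δu · [r(4) + r(4.875) + r(5.75) + r(6.625)].
Sum ≈ 1647.25586.

1647.25586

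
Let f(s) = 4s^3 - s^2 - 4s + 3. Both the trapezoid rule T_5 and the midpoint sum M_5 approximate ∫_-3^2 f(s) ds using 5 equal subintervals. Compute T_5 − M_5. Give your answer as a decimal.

-8.75

T_5 = -57.5.
M_5 = -48.75.
T_5 − M_5 = -8.75.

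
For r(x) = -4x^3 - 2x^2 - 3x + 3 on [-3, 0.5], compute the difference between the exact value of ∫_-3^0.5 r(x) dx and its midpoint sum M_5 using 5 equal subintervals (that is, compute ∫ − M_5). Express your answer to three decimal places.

Exact integral: ∫_-3^0.5 r(x) dx ≈ 86.47917.
M_5 = 84.62125.
Error ≈ 86.47917 − 84.62125 ≈ 1.858.

1.858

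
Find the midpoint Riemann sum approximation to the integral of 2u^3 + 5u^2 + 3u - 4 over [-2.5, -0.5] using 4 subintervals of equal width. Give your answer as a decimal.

-10.5

Δu = (-0.5 − (-2.5))/4 = 0.5.
Midpoints: -2.25, -1.75, -1.25, -0.75.
f(-2.25) = -8.21875, f(-1.75) = -4.65625, f(-1.25) = -3.84375, f(-0.75) = -4.28125.
Sum = Δu · [f(-2.25) + f(-1.75) + f(-1.25) + f(-0.75)].
Sum = -10.5.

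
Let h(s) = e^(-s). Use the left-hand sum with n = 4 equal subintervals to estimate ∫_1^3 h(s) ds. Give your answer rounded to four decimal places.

0.4042

Δs = (3 − 1)/4 = 0.5.
Left endpoints: 1, 1.5, 2, 2.5.
h(1) ≈ 0.3679, h(1.5) ≈ 0.2231, h(2) ≈ 0.1353, h(2.5) ≈ 0.0821.
Sum = Δs · [h(1) + h(1.5) + h(2) + h(2.5)].
Sum ≈ 0.4042.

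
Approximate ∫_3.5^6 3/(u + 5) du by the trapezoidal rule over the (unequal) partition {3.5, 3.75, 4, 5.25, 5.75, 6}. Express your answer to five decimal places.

Subinterval widths: 0.25, 0.25, 1.25, 0.5, 0.25.
f(3.5) = 6/17, f(3.75) = 12/35, f(4) = 1/3, f(5.25) = 12/41, f(5.75) = 12/43, f(6) = 3/11.
On each subinterval the trapezoid contributes (Δu_i/2)·[f(u_{i-1}) + f(u_i)].
Sum ≈ 0.77467.

0.77467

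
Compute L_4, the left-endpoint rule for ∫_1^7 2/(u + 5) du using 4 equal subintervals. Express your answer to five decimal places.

Δu = (7 − 1)/4 = 1.5.
Left endpoints: 1, 2.5, 4, 5.5.
f(1) = 1/3, f(2.5) = 4/15, f(4) = 2/9, f(5.5) = 4/21.
Sum = Δu · [f(1) + f(2.5) + f(4) + f(5.5)].
Sum ≈ 1.51905.

1.51905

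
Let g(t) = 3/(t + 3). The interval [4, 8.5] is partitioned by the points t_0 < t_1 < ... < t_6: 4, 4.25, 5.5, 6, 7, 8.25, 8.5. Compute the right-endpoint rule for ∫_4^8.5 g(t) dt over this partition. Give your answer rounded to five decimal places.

Subinterval widths: 0.25, 1.25, 0.5, 1, 1.25, 0.25.
Right endpoints: 4.25, 5.5, 6, 7, 8.25, 8.5.
g(4.25) = 12/29, g(5.5) = 6/17, g(6) = 1/3, g(7) = 0.3, g(8.25) = 4/15, g(8.5) = 6/23.
Sum = Σ Δt_i · g(t_i).
Sum ≈ 1.40984.

1.40984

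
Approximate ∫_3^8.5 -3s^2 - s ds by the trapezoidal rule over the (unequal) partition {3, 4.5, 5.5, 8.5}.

Subinterval widths: 1.5, 1, 3.
f(3) = -30, f(4.5) = -65.25, f(5.5) = -96.25, f(8.5) = -225.25.
On each subinterval the trapezoid contributes (Δs_i/2)·[f(s_{i-1}) + f(s_i)].
Sum = -634.4375.

-634.4375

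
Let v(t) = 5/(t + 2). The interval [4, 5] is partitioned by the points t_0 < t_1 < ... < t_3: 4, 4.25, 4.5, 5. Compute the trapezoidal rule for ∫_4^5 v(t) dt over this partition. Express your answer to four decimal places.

0.7712

Subinterval widths: 0.25, 0.25, 0.5.
v(4) = 5/6, v(4.25) = 0.8, v(4.5) = 10/13, v(5) = 5/7.
On each subinterval the trapezoid contributes (Δt_i/2)·[v(t_{i-1}) + v(t_i)].
Sum ≈ 0.7712.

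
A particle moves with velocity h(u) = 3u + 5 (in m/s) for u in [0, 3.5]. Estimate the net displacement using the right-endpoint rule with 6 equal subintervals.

Δu = (3.5 − 0)/6 = 7/12.
Right endpoints: 7/12, 7/6, 1.75, 7/3, 35/12, 3.5.
h(7/12) = 6.75, h(7/6) = 8.5, h(1.75) = 10.25, h(7/3) = 12, h(35/12) = 13.75, h(3.5) = 15.5.
Sum = Δu · [h(7/12) + h(7/6) + h(1.75) + ...].
Sum = 38.9375.

38.9375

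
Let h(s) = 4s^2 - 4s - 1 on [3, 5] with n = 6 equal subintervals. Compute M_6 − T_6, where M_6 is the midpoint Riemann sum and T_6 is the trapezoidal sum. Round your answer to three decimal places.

-0.222

M_6 ≈ 96.59259.
T_6 ≈ 96.81481.
M_6 − T_6 ≈ -0.222.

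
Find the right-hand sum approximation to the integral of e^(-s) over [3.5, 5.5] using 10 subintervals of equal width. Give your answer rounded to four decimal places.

Δs = (5.5 − 3.5)/10 = 0.2.
Right endpoints: 3.7, 3.9, 4.1, 4.3, 4.5, 4.7, 4.9, 5.1, 5.3, 5.5.
f(3.7) ≈ 0.0247, f(3.9) ≈ 0.0202, f(4.1) ≈ 0.0166, f(4.3) ≈ 0.0136, f(4.5) ≈ 0.0111, f(4.7) ≈ 0.0091, f(4.9) ≈ 0.0074, f(5.1) ≈ 0.0061, f(5.3) ≈ 0.0050, f(5.5) ≈ 0.0041.
Sum = Δs · [f(3.7) + f(3.9) + f(4.1) + ...].
Sum ≈ 0.0236.

0.0236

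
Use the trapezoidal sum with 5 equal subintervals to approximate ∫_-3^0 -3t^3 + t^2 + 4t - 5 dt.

Δt = (0 − (-3))/5 = 0.6.
f(-3) = 73, f(-2.4) = 32.632, f(-1.8) = 8.536, f(-1.2) = -3.176, f(-0.6) = -6.392, f(0) = -5.
T_5 = (Δt/2)·[f(t_0) + 2f(t_1) + ... + 2f(t_{4}) + f(t_5)].
Sum = 39.36.

39.36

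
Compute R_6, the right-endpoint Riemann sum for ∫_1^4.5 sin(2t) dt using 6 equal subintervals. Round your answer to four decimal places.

Δt = (4.5 − 1)/6 = 7/12.
Right endpoints: 19/12, 13/6, 2.75, 10/3, 47/12, 4.5.
f(19/12) ≈ -0.0251, f(13/6) ≈ -0.9290, f(2.75) ≈ -0.7055, f(10/3) ≈ 0.3742, f(47/12) ≈ 0.9998, f(4.5) ≈ 0.4121.
Sum = Δt · [f(19/12) + f(13/6) + f(2.75) + ...].
Sum ≈ 0.0738.

0.0738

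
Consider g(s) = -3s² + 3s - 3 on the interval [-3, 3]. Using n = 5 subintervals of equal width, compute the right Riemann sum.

-65.52

Δs = (3 − (-3))/5 = 1.2.
Right endpoints: -1.8, -0.6, 0.6, 1.8, 3.
g(-1.8) = -18.12, g(-0.6) = -5.88, g(0.6) = -2.28, g(1.8) = -7.32, g(3) = -21.
Sum = Δs · [g(-1.8) + g(-0.6) + g(0.6) + g(1.8) + g(3)].
Sum = -65.52.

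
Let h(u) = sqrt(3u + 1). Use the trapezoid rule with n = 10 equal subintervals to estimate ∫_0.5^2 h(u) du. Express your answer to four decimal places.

Δu = (2 − 0.5)/10 = 0.15.
h(0.5) ≈ 1.5811, h(0.65) ≈ 1.7176, h(0.8) ≈ 1.8439, h(0.95) ≈ 1.9621, h(1.1) ≈ 2.0736, h(1.25) ≈ 2.1794, h(1.4) ≈ 2.2804, h(1.55) ≈ 2.3770, h(1.7) ≈ 2.4698, h(1.85) ≈ 2.5593, h(2) ≈ 2.6458.
T_10 = (Δu/2)·[h(u_0) + 2h(u_1) + ... + 2h(u_{9}) + h(u_10)].
Sum ≈ 3.2365.

3.2365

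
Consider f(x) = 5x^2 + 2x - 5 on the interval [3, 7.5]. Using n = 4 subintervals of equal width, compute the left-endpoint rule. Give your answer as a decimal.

549.66796875

Δx = (7.5 − 3)/4 = 1.125.
Left endpoints: 3, 4.125, 5.25, 6.375.
f(3) = 46, f(4.125) = 88.328125, f(5.25) = 143.3125, f(6.375) = 210.953125.
Sum = Δx · [f(3) + f(4.125) + f(5.25) + f(6.375)].
Sum = 549.66796875.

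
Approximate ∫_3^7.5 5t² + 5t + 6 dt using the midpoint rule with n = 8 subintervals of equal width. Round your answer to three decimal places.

Δt = (7.5 − 3)/8 = 0.5625.
Midpoints: 3.28125, 3.84375, 4.40625, 4.96875, 5.53125, 6.09375, 6.65625, 7.21875.
f(3.28125) = 78069/1024, f(3.84375) = 101469/1024, f(4.40625) = 128109/1024, f(4.96875) = 157989/1024, f(5.53125) = 191109/1024, f(6.09375) = 227469/1024, f(6.65625) = 267069/1024, f(7.21875) = 309909/1024.
Sum = Δt · [f(3.28125) + f(3.84375) + f(4.40625) + ...].
Sum ≈ 802.657.

802.657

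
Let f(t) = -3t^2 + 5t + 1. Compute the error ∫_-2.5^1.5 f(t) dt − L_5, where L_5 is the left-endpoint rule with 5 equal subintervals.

Exact integral: ∫_-2.5^1.5 f(t) dt = -25.
L_5 = -39.08.
Error = -25 − (-39.08) = 14.08.

14.08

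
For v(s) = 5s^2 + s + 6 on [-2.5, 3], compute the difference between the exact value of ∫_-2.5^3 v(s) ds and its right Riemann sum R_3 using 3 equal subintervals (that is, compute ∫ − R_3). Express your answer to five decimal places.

-33.05093

Exact integral: ∫_-2.5^3 v(s) ds ≈ 105.4166667.
R_3 ≈ 138.4675926.
Error ≈ 105.4166667 − 138.4675926 ≈ -33.05093.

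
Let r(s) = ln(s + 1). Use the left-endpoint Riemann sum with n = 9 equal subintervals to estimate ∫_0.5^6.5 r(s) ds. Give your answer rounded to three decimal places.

7.947

Δs = (6.5 − 0.5)/9 = 2/3.
Left endpoints: 0.5, 7/6, 11/6, 2.5, 19/6, 23/6, 4.5, 31/6, 35/6.
r(0.5) ≈ 0.405, r(7/6) ≈ 0.773, r(11/6) ≈ 1.041, r(2.5) ≈ 1.253, r(19/6) ≈ 1.427, r(23/6) ≈ 1.576, r(4.5) ≈ 1.705, r(31/6) ≈ 1.819, r(35/6) ≈ 1.922.
Sum = Δs · [r(0.5) + r(7/6) + r(11/6) + ...].
Sum ≈ 7.947.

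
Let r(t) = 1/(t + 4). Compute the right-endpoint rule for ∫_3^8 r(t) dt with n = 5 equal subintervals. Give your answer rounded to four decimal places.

Δt = (8 − 3)/5 = 1.
Right endpoints: 4, 5, 6, 7, 8.
r(4) = 0.125, r(5) = 1/9, r(6) = 0.1, r(7) = 1/11, r(8) = 1/12.
Sum = Δt · [r(4) + r(5) + r(6) + r(7) + r(8)].
Sum ≈ 0.5104.

0.5104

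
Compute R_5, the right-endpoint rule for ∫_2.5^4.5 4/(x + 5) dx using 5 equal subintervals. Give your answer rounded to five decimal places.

0.92346

Δx = (4.5 − 2.5)/5 = 0.4.
Right endpoints: 2.9, 3.3, 3.7, 4.1, 4.5.
f(2.9) = 40/79, f(3.3) = 40/83, f(3.7) = 40/87, f(4.1) = 40/91, f(4.5) = 8/19.
Sum = Δx · [f(2.9) + f(3.3) + f(3.7) + f(4.1) + f(4.5)].
Sum ≈ 0.92346.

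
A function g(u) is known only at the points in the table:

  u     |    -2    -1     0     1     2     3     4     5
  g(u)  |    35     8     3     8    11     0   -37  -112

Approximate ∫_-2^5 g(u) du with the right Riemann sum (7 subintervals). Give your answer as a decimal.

Δu = 1.
Sum = 1·[8 + 3 + 8 + 11 + 0 + (-37) + (-112)] = -119.

-119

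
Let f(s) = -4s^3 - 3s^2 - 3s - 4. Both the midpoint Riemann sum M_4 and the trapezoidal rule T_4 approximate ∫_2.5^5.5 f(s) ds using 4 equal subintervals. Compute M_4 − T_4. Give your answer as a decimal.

M_4 = -1067.578125.
T_4 = -1089.09375.
M_4 − T_4 = 21.515625.

21.515625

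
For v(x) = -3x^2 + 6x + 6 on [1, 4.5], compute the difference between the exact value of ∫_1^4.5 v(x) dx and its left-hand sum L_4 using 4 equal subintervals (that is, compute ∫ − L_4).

Exact integral: ∫_1^4.5 v(x) dx = -11.375.
L_4 = 3.36328125.
Error = -11.375 − 3.36328125 = -14.73828125.

-14.73828125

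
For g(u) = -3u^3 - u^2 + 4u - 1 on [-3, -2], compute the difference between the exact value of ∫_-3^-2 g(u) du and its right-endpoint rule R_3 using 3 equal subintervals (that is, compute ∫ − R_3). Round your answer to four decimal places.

7.6019

Exact integral: ∫_-3^-2 g(u) du ≈ 31.416667.
R_3 ≈ 23.814815.
Error ≈ 31.416667 − 23.814815 ≈ 7.6019.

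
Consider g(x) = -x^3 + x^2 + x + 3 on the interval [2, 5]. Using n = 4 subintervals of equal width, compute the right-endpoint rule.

Δx = (5 − 2)/4 = 0.75.
Right endpoints: 2.75, 3.5, 4.25, 5.
g(2.75) = -7.484375, g(3.5) = -24.125, g(4.25) = -51.453125, g(5) = -92.
Sum = Δx · [g(2.75) + g(3.5) + g(4.25) + g(5)].
Sum = -131.296875.

-131.296875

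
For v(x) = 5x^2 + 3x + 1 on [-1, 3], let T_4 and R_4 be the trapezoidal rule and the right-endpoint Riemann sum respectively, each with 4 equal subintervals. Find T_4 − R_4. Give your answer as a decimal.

-26

T_4 = 66.
R_4 = 92.
T_4 − R_4 = -26.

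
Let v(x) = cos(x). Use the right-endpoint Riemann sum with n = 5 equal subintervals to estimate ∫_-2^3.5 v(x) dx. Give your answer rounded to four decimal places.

Δx = (3.5 − (-2))/5 = 1.1.
Right endpoints: -0.9, 0.2, 1.3, 2.4, 3.5.
v(-0.9) ≈ 0.6216, v(0.2) ≈ 0.9801, v(1.3) ≈ 0.2675, v(2.4) ≈ -0.7374, v(3.5) ≈ -0.9365.
Sum = Δx · [v(-0.9) + v(0.2) + v(1.3) + v(2.4) + v(3.5)].
Sum ≈ 0.2149.

0.2149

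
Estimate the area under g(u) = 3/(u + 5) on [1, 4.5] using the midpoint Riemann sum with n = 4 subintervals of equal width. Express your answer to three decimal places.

1.377

Δu = (4.5 − 1)/4 = 0.875.
Midpoints: 1.4375, 2.3125, 3.1875, 4.0625.
g(1.4375) = 48/103, g(2.3125) = 16/39, g(3.1875) = 48/131, g(4.0625) = 48/145.
Sum = Δu · [g(1.4375) + g(2.3125) + g(3.1875) + g(4.0625)].
Sum ≈ 1.377.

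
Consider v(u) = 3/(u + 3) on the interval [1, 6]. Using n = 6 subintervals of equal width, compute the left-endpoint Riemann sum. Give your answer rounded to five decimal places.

2.61506

Δu = (6 − 1)/6 = 5/6.
Left endpoints: 1, 11/6, 8/3, 3.5, 13/3, 31/6.
v(1) = 0.75, v(11/6) = 18/29, v(8/3) = 9/17, v(3.5) = 6/13, v(13/3) = 9/22, v(31/6) = 18/49.
Sum = Δu · [v(1) + v(11/6) + v(8/3) + ...].
Sum ≈ 2.61506.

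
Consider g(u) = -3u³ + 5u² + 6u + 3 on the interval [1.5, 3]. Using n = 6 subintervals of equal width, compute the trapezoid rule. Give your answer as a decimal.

Δu = (3 − 1.5)/6 = 0.25.
g(1.5) = 13.125, g(1.75) = 12.734375, g(2) = 11, g(2.25) = 7.640625, g(2.5) = 2.375, g(2.75) = -5.078125, g(3) = -15.
T_6 = (Δu/2)·[g(u_0) + 2g(u_1) + ... + 2g(u_{5}) + g(u_6)].
Sum = 6.93359375.

6.93359375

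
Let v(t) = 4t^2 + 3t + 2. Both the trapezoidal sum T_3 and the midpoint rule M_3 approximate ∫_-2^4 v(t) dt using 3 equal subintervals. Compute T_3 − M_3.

24

T_3 = 142.
M_3 = 118.
T_3 − M_3 = 24.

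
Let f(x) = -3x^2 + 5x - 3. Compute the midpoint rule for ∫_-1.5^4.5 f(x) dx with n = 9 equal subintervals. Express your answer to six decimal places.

-66.833333

Δx = (4.5 − (-1.5))/9 = 2/3.
Midpoints: -7/6, -0.5, 1/6, 5/6, 1.5, 13/6, 17/6, 3.5, 25/6.
f(-7/6) = -155/12, f(-0.5) = -6.25, f(1/6) = -2.25, f(5/6) = -11/12, f(1.5) = -2.25, f(13/6) = -6.25, f(17/6) = -155/12, f(3.5) = -22.25, f(25/6) = -34.25.
Sum = Δx · [f(-7/6) + f(-0.5) + f(1/6) + ...].
Sum ≈ -66.833333.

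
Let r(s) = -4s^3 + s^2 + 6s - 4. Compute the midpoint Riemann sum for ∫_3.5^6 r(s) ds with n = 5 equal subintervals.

Δs = (6 − 3.5)/5 = 0.5.
Midpoints: 3.75, 4.25, 4.75, 5.25, 5.75.
r(3.75) = -178.375, r(4.25) = -267.5, r(4.75) = -381.625, r(5.25) = -523.75, r(5.75) = -696.875.
Sum = Δs · [r(3.75) + r(4.25) + r(4.75) + r(5.25) + r(5.75)].
Sum = -1024.0625.

-1024.0625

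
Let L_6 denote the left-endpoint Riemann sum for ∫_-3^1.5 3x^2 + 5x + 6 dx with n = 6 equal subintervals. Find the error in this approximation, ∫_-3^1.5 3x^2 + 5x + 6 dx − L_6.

-0.421875

Exact integral: ∫_-3^1.5 f(x) dx = 40.5.
L_6 = 40.921875.
Error = 40.5 − 40.921875 = -0.421875.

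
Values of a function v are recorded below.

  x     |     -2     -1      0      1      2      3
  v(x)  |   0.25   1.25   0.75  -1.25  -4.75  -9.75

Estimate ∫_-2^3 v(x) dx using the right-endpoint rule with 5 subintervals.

Δx = 1.
Sum = 1·[1.25 + 0.75 + (-1.25) + (-4.75) + (-9.75)] = -13.75.

-13.75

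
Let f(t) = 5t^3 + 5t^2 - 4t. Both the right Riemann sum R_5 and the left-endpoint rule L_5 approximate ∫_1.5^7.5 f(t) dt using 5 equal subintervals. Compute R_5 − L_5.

2806.2

R_5 = 6045.75.
L_5 = 3239.55.
R_5 − L_5 = 2806.2.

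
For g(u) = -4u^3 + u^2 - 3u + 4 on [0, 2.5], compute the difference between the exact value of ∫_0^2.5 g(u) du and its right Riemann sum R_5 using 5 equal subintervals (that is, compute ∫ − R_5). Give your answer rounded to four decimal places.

Exact integral: ∫_0^2.5 g(u) du ≈ -33.229167.
R_5 = -50.625.
Error ≈ -33.229167 − (-50.625) ≈ 17.3958.

17.3958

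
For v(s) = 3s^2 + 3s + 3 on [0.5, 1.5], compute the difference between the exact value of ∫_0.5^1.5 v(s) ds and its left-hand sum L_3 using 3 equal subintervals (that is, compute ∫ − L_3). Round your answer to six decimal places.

1.444444

Exact integral: ∫_0.5^1.5 v(s) ds = 9.25.
L_3 ≈ 7.80555556.
Error ≈ 9.25 − 7.80555556 ≈ 1.444444.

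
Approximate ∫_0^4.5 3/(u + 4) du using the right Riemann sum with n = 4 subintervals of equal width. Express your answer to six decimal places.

Δu = (4.5 − 0)/4 = 1.125.
Right endpoints: 1.125, 2.25, 3.375, 4.5.
f(1.125) = 24/41, f(2.25) = 0.48, f(3.375) = 24/59, f(4.5) = 6/17.
Sum = Δu · [f(1.125) + f(2.25) + f(3.375) + f(4.5)].
Sum ≈ 2.053223.

2.053223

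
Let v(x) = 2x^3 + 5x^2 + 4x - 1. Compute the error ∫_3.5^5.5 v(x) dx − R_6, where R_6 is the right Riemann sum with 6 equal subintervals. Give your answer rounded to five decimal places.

-58.68519

Exact integral: ∫_3.5^5.5 v(x) dx ≈ 622.3333333.
R_6 ≈ 681.0185185.
Error ≈ 622.3333333 − 681.0185185 ≈ -58.68519.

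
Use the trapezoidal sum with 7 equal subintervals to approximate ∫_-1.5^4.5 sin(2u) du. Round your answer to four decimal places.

Δu = (4.5 − (-1.5))/7 = 6/7.
f(-1.5) ≈ -0.1411, f(-9/14) ≈ -0.9596, f(3/14) ≈ 0.4156, f(15/14) ≈ 0.8408, f(27/14) ≈ -0.6560, f(39/14) ≈ -0.6532, f(51/14) ≈ 0.8428, f(4.5) ≈ 0.4121.
T_7 = (Δu/2)·[f(u_0) + 2f(u_1) + ... + 2f(u_{6}) + f(u_7)].
Sum ≈ -0.0293.

-0.0293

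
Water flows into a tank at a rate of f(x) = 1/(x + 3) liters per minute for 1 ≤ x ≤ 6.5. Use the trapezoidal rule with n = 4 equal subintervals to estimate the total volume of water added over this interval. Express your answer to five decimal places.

Δx = (6.5 − 1)/4 = 1.375.
f(1) = 0.25, f(2.375) = 8/43, f(3.75) = 4/27, f(5.125) = 8/65, f(6.5) = 2/19.
T_4 = (Δx/2)·[f(x_0) + 2f(x_1) + 2f(x_2) + 2f(x_3) + f(x_4)].
Sum ≈ 0.87299.

0.87299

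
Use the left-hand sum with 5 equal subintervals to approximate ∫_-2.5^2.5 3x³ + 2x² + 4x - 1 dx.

-39.375

Δx = (2.5 − (-2.5))/5 = 1.
Left endpoints: -2.5, -1.5, -0.5, 0.5, 1.5.
f(-2.5) = -45.375, f(-1.5) = -12.625, f(-0.5) = -2.875, f(0.5) = 1.875, f(1.5) = 19.625.
Sum = Δx · [f(-2.5) + f(-1.5) + f(-0.5) + f(0.5) + f(1.5)].
Sum = -39.375.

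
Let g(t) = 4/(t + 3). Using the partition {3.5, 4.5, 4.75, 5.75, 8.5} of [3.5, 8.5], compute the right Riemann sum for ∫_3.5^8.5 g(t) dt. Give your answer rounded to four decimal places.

2.0760

Subinterval widths: 1, 0.25, 1, 2.75.
Right endpoints: 4.5, 4.75, 5.75, 8.5.
g(4.5) = 8/15, g(4.75) = 16/31, g(5.75) = 16/35, g(8.5) = 8/23.
Sum = Σ Δt_i · g(t_i).
Sum ≈ 2.0760.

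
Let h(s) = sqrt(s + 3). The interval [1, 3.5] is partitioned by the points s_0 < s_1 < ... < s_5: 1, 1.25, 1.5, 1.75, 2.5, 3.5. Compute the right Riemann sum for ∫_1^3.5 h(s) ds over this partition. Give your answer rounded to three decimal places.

Subinterval widths: 0.25, 0.25, 0.25, 0.75, 1.
Right endpoints: 1.25, 1.5, 1.75, 2.5, 3.5.
h(1.25) ≈ 2.062, h(1.5) ≈ 2.121, h(1.75) ≈ 2.179, h(2.5) ≈ 2.345, h(3.5) ≈ 2.550.
Sum = Σ Δs_i · h(s_i).
Sum ≈ 5.899.

5.899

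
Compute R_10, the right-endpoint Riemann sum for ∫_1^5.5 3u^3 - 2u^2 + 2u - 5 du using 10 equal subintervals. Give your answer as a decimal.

686.67609375

Δu = (5.5 − 1)/10 = 0.45.
Right endpoints: 1.45, 1.9, 2.35, 2.8, 3.25, 3.7, 4.15, 4.6, 5.05, 5.5.
f(1.45) = 2.840875, f(1.9) = 12.157, f(2.35) = 27.588625, f(2.8) = 50.776, f(3.25) = 83.359375, f(3.7) = 126.979, f(4.15) = 183.275125, f(4.6) = 253.888, f(5.05) = 340.457875, f(5.5) = 444.625.
Sum = Δu · [f(1.45) + f(1.9) + f(2.35) + ...].
Sum = 686.67609375.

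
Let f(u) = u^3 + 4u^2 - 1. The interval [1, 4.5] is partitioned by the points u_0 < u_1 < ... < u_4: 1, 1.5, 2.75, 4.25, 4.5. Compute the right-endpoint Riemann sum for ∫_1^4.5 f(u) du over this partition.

333.05078125

Subinterval widths: 0.5, 1.25, 1.5, 0.25.
Right endpoints: 1.5, 2.75, 4.25, 4.5.
f(1.5) = 11.375, f(2.75) = 50.046875, f(4.25) = 148.015625, f(4.5) = 171.125.
Sum = Σ Δu_i · f(u_i).
Sum = 333.05078125.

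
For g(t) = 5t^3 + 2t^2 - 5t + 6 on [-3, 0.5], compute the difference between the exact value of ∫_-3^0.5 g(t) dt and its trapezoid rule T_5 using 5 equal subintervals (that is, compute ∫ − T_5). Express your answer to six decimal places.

4.787708

Exact integral: ∫_-3^0.5 g(t) dt ≈ -40.21354167.
T_5 = -45.00125.
Error ≈ -40.21354167 − (-45.00125) ≈ 4.787708.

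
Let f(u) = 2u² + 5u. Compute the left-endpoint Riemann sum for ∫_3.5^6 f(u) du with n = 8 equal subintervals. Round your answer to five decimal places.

165.49805

Δu = (6 − 3.5)/8 = 0.3125.
Left endpoints: 3.5, 3.8125, 4.125, 4.4375, 4.75, 5.0625, 5.375, 5.6875.
f(3.5) = 42, f(3.8125) = 48.1328125, f(4.125) = 54.65625, f(4.4375) = 61.5703125, f(4.75) = 68.875, f(5.0625) = 76.5703125, f(5.375) = 84.65625, f(5.6875) = 93.1328125.
Sum = Δu · [f(3.5) + f(3.8125) + f(4.125) + ...].
Sum ≈ 165.49805.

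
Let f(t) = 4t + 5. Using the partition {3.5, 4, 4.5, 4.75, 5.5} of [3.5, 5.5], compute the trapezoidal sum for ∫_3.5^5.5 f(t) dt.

Subinterval widths: 0.5, 0.5, 0.25, 0.75.
f(3.5) = 19, f(4) = 21, f(4.5) = 23, f(4.75) = 24, f(5.5) = 27.
On each subinterval the trapezoid contributes (Δt_i/2)·[f(t_{i-1}) + f(t_i)].
Sum = 46.

46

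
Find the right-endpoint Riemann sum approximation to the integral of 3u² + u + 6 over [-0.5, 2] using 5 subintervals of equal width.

28.75

Δu = (2 − (-0.5))/5 = 0.5.
Right endpoints: 0, 0.5, 1, 1.5, 2.
f(0) = 6, f(0.5) = 7.25, f(1) = 10, f(1.5) = 14.25, f(2) = 20.
Sum = Δu · [f(0) + f(0.5) + f(1) + f(1.5) + f(2)].
Sum = 28.75.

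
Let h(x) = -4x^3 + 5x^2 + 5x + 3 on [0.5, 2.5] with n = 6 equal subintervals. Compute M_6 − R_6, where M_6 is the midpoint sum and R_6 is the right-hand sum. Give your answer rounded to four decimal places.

M_6 ≈ 8.074074.
R_6 ≈ 3.685185.
M_6 − R_6 ≈ 4.3889.

4.3889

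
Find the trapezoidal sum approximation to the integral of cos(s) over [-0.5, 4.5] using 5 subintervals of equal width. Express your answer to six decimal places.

Δs = (4.5 − (-0.5))/5 = 1.
f(-0.5) ≈ 0.877583, f(0.5) ≈ 0.877583, f(1.5) ≈ 0.070737, f(2.5) ≈ -0.801144, f(3.5) ≈ -0.936457, f(4.5) ≈ -0.210796.
T_5 = (Δs/2)·[f(s_0) + 2f(s_1) + ... + 2f(s_{4}) + f(s_5)].
Sum ≈ -0.455887.

-0.455887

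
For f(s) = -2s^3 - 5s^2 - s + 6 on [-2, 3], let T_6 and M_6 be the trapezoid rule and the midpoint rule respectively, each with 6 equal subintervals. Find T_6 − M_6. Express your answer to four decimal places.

T_6 ≈ -67.962963.
M_6 ≈ -61.018519.
T_6 − M_6 ≈ -6.9444.

-6.9444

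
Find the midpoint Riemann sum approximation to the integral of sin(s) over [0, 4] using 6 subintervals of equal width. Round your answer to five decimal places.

Δs = (4 − 0)/6 = 2/3.
Midpoints: 1/3, 1, 5/3, 7/3, 3, 11/3.
f(1/3) ≈ 0.32719, f(1) ≈ 0.84147, f(5/3) ≈ 0.99541, f(7/3) ≈ 0.72309, f(3) ≈ 0.14112, f(11/3) ≈ -0.50128.
Sum = Δs · [f(1/3) + f(1) + f(5/3) + ...].
Sum ≈ 1.68467.

1.68467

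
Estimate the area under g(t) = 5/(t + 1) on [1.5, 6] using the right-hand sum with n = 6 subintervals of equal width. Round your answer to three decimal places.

Δt = (6 − 1.5)/6 = 0.75.
Right endpoints: 2.25, 3, 3.75, 4.5, 5.25, 6.
g(2.25) = 20/13, g(3) = 1.25, g(3.75) = 20/19, g(4.5) = 10/11, g(5.25) = 0.8, g(6) = 5/7.
Sum = Δt · [g(2.25) + g(3) + g(3.75) + ...].
Sum ≈ 4.698.

4.698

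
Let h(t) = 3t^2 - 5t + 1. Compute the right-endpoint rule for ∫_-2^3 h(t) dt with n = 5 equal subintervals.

25

Δt = (3 − (-2))/5 = 1.
Right endpoints: -1, 0, 1, 2, 3.
h(-1) = 9, h(0) = 1, h(1) = -1, h(2) = 3, h(3) = 13.
Sum = Δt · [h(-1) + h(0) + h(1) + h(2) + h(3)].
Sum = 25.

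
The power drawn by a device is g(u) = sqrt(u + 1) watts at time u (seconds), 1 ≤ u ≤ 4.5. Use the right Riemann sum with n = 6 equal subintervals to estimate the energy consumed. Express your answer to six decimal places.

Δu = (4.5 − 1)/6 = 7/12.
Right endpoints: 19/12, 13/6, 2.75, 10/3, 47/12, 4.5.
g(19/12) ≈ 1.607275, g(13/6) ≈ 1.779513, g(2.75) ≈ 1.936492, g(10/3) ≈ 2.081666, g(47/12) ≈ 2.217356, g(4.5) ≈ 2.345208.
Sum = Δu · [g(19/12) + g(13/6) + g(2.75) + ...].
Sum ≈ 6.981047.

6.981047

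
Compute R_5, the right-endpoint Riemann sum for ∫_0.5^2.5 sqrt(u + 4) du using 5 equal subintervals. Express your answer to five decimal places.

Δu = (2.5 − 0.5)/5 = 0.4.
Right endpoints: 0.9, 1.3, 1.7, 2.1, 2.5.
f(0.9) ≈ 2.21359, f(1.3) ≈ 2.30217, f(1.7) ≈ 2.38747, f(2.1) ≈ 2.46982, f(2.5) ≈ 2.54951.
Sum = Δu · [f(0.9) + f(1.3) + f(1.7) + f(2.1) + f(2.5)].
Sum ≈ 4.76902.

4.76902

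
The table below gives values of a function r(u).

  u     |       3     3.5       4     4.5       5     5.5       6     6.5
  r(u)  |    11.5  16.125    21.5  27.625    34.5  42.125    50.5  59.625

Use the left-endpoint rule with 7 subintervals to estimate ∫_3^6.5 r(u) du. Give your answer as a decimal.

Δu = 0.5.
Sum = 0.5·[11.5 + 16.125 + 21.5 + 27.625 + 34.5 + 42.125 + 50.5] = 101.9375.

101.9375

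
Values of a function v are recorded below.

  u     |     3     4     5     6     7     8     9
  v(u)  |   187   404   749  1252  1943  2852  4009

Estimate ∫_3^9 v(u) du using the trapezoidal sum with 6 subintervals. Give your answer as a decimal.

Δu = 1.
T_6 = (1/2)·[187 + 2·404 + 2·749 + 2·1252 + 2·1943 + 2·2852 + 4009] = 9298.

9298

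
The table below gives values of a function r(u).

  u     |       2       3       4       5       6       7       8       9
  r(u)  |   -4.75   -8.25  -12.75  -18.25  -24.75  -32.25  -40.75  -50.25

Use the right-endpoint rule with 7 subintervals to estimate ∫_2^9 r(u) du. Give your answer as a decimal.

-187.25

Δu = 1.
Sum = 1·[(-8.25) + (-12.75) + (-18.25) + (-24.75) + (-32.25) + (-40.75) + (-50.25)] = -187.25.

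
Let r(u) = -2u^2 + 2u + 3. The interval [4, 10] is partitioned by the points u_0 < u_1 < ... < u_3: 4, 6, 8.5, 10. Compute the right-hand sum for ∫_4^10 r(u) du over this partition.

-690.75

Subinterval widths: 2, 2.5, 1.5.
Right endpoints: 6, 8.5, 10.
r(6) = -57, r(8.5) = -124.5, r(10) = -177.
Sum = Σ Δu_i · r(u_i).
Sum = -690.75.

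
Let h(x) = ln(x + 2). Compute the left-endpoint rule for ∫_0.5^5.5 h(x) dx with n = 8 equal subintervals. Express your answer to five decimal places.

Δx = (5.5 − 0.5)/8 = 0.625.
Left endpoints: 0.5, 1.125, 1.75, 2.375, 3, 3.625, 4.25, 4.875.
h(0.5) ≈ 0.91629, h(1.125) ≈ 1.13943, h(1.75) ≈ 1.32176, h(2.375) ≈ 1.47591, h(3) ≈ 1.60944, h(3.625) ≈ 1.72722, h(4.25) ≈ 1.83258, h(4.875) ≈ 1.92789.
Sum = Δx · [h(0.5) + h(1.125) + h(1.75) + ...].
Sum ≈ 7.46907.

7.46907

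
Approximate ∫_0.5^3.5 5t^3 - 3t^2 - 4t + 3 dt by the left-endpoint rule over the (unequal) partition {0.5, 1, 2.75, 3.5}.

57.16015625

Subinterval widths: 0.5, 1.75, 0.75.
Left endpoints: 0.5, 1, 2.75.
f(0.5) = 0.875, f(1) = 1, f(2.75) = 73.296875.
Sum = Σ Δt_i · f(t_i).
Sum = 57.16015625.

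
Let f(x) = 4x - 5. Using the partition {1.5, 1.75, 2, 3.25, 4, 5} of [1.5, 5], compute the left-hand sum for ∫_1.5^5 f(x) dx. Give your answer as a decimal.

21.5

Subinterval widths: 0.25, 0.25, 1.25, 0.75, 1.
Left endpoints: 1.5, 1.75, 2, 3.25, 4.
f(1.5) = 1, f(1.75) = 2, f(2) = 3, f(3.25) = 8, f(4) = 11.
Sum = Σ Δx_i · f(x_i).
Sum = 21.5.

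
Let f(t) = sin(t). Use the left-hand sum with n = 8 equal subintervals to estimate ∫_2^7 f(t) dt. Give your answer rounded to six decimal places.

-1.052864

Δt = (7 − 2)/8 = 0.625.
Left endpoints: 2, 2.625, 3.25, 3.875, 4.5, 5.125, 5.75, 6.375.
f(2) ≈ 0.909297, f(2.625) ≈ 0.493920, f(3.25) ≈ -0.108195, f(3.875) ≈ -0.669405, f(4.5) ≈ -0.977530, f(5.125) ≈ -0.916077, f(5.75) ≈ -0.508279, f(6.375) ≈ 0.091686.
Sum = Δt · [f(2) + f(2.625) + f(3.25) + ...].
Sum ≈ -1.052864.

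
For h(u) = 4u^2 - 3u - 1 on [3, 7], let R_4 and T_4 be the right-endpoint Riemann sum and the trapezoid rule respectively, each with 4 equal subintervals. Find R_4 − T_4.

74

R_4 = 434.
T_4 = 360.
R_4 − T_4 = 74.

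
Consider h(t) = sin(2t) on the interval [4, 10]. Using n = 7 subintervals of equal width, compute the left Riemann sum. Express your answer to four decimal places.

-0.1727

Δt = (10 − 4)/7 = 6/7.
Left endpoints: 4, 34/7, 40/7, 46/7, 52/7, 58/7, 64/7.
h(4) ≈ 0.9894, h(34/7) ≈ -0.2855, h(40/7) ≈ -0.9077, h(46/7) ≈ 0.5451, h(52/7) ≈ 0.7518, h(58/7) ≈ -0.7601, h(64/7) ≈ -0.5344.
Sum = Δt · [h(4) + h(34/7) + h(40/7) + ...].
Sum ≈ -0.1727.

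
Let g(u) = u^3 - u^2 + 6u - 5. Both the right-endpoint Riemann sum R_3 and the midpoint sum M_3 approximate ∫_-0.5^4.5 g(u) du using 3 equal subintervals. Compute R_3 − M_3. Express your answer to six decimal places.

R_3 ≈ 203.03240741.
M_3 ≈ 101.29629630.
R_3 − M_3 ≈ 101.736111.

101.736111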